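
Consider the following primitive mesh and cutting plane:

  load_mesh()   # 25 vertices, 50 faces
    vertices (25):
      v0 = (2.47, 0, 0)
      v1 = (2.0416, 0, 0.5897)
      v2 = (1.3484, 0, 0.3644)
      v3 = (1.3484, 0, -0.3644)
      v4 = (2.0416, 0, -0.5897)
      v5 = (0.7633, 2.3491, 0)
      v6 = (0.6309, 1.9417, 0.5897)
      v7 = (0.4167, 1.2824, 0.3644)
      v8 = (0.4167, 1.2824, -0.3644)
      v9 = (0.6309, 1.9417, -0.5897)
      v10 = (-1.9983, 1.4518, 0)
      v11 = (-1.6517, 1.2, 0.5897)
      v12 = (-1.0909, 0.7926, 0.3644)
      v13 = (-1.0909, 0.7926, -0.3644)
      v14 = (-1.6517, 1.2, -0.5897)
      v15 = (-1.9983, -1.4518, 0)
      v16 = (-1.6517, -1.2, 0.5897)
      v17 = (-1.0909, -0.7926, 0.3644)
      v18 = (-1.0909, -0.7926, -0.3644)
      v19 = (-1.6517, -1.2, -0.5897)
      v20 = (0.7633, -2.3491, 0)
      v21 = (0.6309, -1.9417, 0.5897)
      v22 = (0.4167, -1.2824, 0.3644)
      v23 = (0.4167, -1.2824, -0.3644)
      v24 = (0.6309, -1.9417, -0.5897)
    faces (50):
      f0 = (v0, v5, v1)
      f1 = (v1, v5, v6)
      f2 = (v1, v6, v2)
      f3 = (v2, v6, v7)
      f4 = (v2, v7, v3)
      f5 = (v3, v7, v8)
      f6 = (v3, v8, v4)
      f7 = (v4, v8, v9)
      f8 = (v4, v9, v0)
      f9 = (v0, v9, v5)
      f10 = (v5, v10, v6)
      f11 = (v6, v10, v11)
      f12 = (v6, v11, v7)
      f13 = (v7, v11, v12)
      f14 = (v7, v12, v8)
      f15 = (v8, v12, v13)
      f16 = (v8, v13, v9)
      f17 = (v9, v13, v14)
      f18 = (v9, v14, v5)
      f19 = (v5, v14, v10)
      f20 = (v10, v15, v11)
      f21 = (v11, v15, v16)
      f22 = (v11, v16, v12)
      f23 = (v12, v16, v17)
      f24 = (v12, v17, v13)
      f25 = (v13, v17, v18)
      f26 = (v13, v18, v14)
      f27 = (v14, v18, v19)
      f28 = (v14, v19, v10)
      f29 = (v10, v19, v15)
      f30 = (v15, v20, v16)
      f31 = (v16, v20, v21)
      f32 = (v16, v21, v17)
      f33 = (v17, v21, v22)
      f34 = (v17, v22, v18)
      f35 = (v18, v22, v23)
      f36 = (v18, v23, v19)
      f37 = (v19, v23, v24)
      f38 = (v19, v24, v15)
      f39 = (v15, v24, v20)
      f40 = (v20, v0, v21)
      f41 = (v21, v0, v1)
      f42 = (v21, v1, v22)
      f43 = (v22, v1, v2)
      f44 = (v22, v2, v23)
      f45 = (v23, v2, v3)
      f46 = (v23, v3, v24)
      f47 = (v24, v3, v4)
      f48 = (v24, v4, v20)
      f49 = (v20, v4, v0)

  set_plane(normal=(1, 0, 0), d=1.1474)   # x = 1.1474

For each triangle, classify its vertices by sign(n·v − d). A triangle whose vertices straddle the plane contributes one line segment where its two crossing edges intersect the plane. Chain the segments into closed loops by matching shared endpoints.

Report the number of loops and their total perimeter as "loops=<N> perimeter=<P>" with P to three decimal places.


Straddling triangles (20 of 50):
  (v0,v5,v1) [+-+] → (1.1474, 1.82043, 0)–(1.1474, 1.64325, 0.177191)  len=0.2506
  (v1,v5,v6) [+--] → (1.1474, 1.64325, 0.177191)–(1.1474, 1.23078, 0.5897)  len=0.5833
  (v1,v6,v2) [+-+] → (1.1474, 1.23078, 0.5897)–(1.1474, 0.543947, 0.427515)  len=0.7057
  (v2,v6,v7) [+--] → (1.1474, 0.543947, 0.427515)–(1.1474, 0.276658, 0.3644)  len=0.2746
  (v2,v7,v3) [+-+] → (1.1474, 0.276658, 0.3644)–(1.1474, 0.276658, -0.207173)  len=0.5716
  (v3,v7,v8) [+--] → (1.1474, 0.276658, -0.207173)–(1.1474, 0.276658, -0.3644)  len=0.1572
  (v3,v8,v4) [+-+] → (1.1474, 0.276658, -0.3644)–(1.1474, 0.705719, -0.465715)  len=0.4409
  (v4,v8,v9) [+--] → (1.1474, 0.705719, -0.465715)–(1.1474, 1.23078, -0.5897)  len=0.5395
  (v4,v9,v0) [+-+] → (1.1474, 1.23078, -0.5897)–(1.1474, 1.39639, -0.424086)  len=0.2342
  (v0,v9,v5) [+--] → (1.1474, 1.39639, -0.424086)–(1.1474, 1.82043, 0)  len=0.5997
  (v20,v0,v21) [-+-] → (1.1474, -1.82043, 0)–(1.1474, -1.39639, 0.424086)  len=0.5997
  (v21,v0,v1) [-++] → (1.1474, -1.39639, 0.424086)–(1.1474, -1.23078, 0.5897)  len=0.2342
  (v21,v1,v22) [-+-] → (1.1474, -1.23078, 0.5897)–(1.1474, -0.705719, 0.465715)  len=0.5395
  (v22,v1,v2) [-++] → (1.1474, -0.705719, 0.465715)–(1.1474, -0.276658, 0.3644)  len=0.4409
  (v22,v2,v23) [-+-] → (1.1474, -0.276658, 0.3644)–(1.1474, -0.276658, 0.207173)  len=0.1572
  (v23,v2,v3) [-++] → (1.1474, -0.276658, 0.207173)–(1.1474, -0.276658, -0.3644)  len=0.5716
  (v23,v3,v24) [-+-] → (1.1474, -0.276658, -0.3644)–(1.1474, -0.543947, -0.427515)  len=0.2746
  (v24,v3,v4) [-++] → (1.1474, -0.543947, -0.427515)–(1.1474, -1.23078, -0.5897)  len=0.7057
  (v24,v4,v20) [-+-] → (1.1474, -1.23078, -0.5897)–(1.1474, -1.64325, -0.177191)  len=0.5833
  (v20,v4,v0) [-++] → (1.1474, -1.64325, -0.177191)–(1.1474, -1.82043, 0)  len=0.2506

Chained into 2 loop(s):
  loop 1: 10 segments, perimeter = 4.3574
  loop 2: 10 segments, perimeter = 4.3574
Total perimeter = 8.715

loops=2 perimeter=8.715


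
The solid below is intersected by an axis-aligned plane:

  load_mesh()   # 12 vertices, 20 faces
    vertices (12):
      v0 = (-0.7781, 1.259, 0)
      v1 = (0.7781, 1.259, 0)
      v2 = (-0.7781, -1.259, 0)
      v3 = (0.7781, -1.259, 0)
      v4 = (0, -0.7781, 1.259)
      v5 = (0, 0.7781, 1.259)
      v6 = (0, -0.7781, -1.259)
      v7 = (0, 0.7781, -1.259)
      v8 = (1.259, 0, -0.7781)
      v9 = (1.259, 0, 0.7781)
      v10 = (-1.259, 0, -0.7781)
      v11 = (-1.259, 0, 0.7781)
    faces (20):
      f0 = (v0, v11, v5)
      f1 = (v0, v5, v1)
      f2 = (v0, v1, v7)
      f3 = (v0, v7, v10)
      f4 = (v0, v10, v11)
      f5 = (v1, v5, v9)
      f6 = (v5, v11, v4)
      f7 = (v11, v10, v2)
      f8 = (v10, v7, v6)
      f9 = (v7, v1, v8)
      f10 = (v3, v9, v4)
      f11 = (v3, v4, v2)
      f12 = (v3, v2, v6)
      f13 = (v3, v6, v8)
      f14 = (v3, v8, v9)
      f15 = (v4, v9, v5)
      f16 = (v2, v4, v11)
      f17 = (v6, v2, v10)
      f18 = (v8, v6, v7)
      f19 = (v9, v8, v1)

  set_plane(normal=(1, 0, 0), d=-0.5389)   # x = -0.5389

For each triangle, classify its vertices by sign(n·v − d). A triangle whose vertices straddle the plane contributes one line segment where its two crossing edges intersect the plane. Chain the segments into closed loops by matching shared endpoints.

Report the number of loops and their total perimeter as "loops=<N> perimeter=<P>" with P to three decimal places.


Straddling triangles (10 of 20):
  (v0,v11,v5) [--+] → (-0.5389, 0.445044, 1.05316)–(-0.5389, 1.11116, 0.387036)  len=0.9420
  (v0,v5,v1) [-++] → (-0.5389, 1.11116, 0.387036)–(-0.5389, 1.259, 0)  len=0.4143
  (v0,v1,v7) [-++] → (-0.5389, 1.259, 0)–(-0.5389, 1.11116, -0.387036)  len=0.4143
  (v0,v7,v10) [-+-] → (-0.5389, 1.11116, -0.387036)–(-0.5389, 0.445044, -1.05316)  len=0.9420
  (v5,v11,v4) [+-+] → (-0.5389, 0.445044, 1.05316)–(-0.5389, -0.445044, 1.05316)  len=0.8901
  (v10,v7,v6) [-++] → (-0.5389, 0.445044, -1.05316)–(-0.5389, -0.445044, -1.05316)  len=0.8901
  (v3,v4,v2) [++-] → (-0.5389, -1.11116, 0.387036)–(-0.5389, -1.259, 0)  len=0.4143
  (v3,v2,v6) [+-+] → (-0.5389, -1.259, 0)–(-0.5389, -1.11116, -0.387036)  len=0.4143
  (v2,v4,v11) [-+-] → (-0.5389, -1.11116, 0.387036)–(-0.5389, -0.445044, 1.05316)  len=0.9420
  (v6,v2,v10) [+--] → (-0.5389, -1.11116, -0.387036)–(-0.5389, -0.445044, -1.05316)  len=0.9420

Chained into 1 loop(s):
  loop 1: 10 segments, perimeter = 7.2056
Total perimeter = 7.206

loops=1 perimeter=7.206


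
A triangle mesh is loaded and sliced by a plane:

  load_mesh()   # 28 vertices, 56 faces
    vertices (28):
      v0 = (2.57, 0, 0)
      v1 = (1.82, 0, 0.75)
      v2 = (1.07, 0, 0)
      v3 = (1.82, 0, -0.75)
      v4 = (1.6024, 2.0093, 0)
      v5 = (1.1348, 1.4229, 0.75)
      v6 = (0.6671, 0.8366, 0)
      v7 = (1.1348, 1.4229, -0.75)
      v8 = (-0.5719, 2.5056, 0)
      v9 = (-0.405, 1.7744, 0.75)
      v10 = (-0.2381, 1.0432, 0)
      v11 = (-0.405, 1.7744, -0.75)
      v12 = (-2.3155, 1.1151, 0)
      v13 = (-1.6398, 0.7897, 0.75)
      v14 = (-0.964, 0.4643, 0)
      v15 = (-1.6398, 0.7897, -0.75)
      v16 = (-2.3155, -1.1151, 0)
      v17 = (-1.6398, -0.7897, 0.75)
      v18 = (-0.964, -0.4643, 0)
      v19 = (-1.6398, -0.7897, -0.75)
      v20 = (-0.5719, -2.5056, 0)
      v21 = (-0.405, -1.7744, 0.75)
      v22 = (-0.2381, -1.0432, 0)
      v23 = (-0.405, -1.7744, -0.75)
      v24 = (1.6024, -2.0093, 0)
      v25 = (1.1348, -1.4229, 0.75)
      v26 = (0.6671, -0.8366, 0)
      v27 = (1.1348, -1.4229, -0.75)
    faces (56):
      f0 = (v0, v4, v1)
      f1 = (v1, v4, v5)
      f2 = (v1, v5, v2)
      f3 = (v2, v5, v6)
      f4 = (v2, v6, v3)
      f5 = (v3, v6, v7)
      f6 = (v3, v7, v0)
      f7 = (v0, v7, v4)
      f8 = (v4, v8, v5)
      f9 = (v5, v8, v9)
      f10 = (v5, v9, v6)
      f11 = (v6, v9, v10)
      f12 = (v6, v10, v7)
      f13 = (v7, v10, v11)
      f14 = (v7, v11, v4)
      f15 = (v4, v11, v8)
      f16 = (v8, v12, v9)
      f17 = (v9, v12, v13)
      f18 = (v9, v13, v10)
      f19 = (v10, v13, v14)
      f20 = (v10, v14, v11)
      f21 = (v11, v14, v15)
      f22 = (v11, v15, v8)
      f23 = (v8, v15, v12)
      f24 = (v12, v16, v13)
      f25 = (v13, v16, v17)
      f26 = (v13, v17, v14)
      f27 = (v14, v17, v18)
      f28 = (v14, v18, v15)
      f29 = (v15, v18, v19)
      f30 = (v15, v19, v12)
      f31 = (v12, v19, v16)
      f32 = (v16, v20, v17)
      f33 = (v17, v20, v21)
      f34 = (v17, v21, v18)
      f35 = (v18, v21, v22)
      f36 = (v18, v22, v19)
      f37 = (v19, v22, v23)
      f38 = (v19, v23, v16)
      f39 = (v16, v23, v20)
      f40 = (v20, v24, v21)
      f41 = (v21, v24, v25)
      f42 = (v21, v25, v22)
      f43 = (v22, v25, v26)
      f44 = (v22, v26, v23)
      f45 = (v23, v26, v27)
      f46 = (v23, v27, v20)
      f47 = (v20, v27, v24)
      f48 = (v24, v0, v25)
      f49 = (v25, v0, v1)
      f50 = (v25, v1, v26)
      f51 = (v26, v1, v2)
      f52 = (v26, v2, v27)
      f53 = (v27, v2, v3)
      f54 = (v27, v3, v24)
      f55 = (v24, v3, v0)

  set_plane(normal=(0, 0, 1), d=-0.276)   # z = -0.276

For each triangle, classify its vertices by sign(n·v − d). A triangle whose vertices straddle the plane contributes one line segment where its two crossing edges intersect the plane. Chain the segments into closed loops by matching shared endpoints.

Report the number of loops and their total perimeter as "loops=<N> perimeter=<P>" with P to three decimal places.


Straddling triangles (28 of 56):
  (v2,v6,v3) [++-] → (1.09137, 0.528731, -0.276)–(1.346, 0, -0.276)  len=0.5869
  (v3,v6,v7) [-+-] → (1.09137, 0.528731, -0.276)–(0.839214, 1.05236, -0.276)  len=0.5812
  (v3,v7,v0) [--+] → (2.04185, 0.523627, -0.276)–(2.294, 0, -0.276)  len=0.5812
  (v0,v7,v4) [+-+] → (2.04185, 0.523627, -0.276)–(1.43032, 1.7935, -0.276)  len=1.4095
  (v6,v10,v7) [++-] → (0.267127, 1.18293, -0.276)–(0.839214, 1.05236, -0.276)  len=0.5868
  (v7,v10,v11) [-+-] → (0.267127, 1.18293, -0.276)–(-0.299519, 1.31228, -0.276)  len=0.5812
  (v7,v11,v4) [--+] → (0.863677, 1.92286, -0.276)–(1.43032, 1.7935, -0.276)  len=0.5812
  (v4,v11,v8) [+-+] → (0.863677, 1.92286, -0.276)–(-0.510481, 2.23652, -0.276)  len=1.4095
  (v10,v14,v11) [++-] → (-0.758288, 0.946417, -0.276)–(-0.299519, 1.31228, -0.276)  len=0.5868
  (v11,v14,v15) [-+-] → (-0.758288, 0.946417, -0.276)–(-1.21269, 0.584047, -0.276)  len=0.5812
  (v11,v15,v8) [--+] → (-0.964887, 1.87415, -0.276)–(-0.510481, 2.23652, -0.276)  len=0.5812
  (v8,v15,v12) [+-+] → (-0.964887, 1.87415, -0.276)–(-2.06684, 0.995353, -0.276)  len=1.4095
  (v14,v18,v15) [++-] → (-1.21269, -0.002828, -0.276)–(-1.21269, 0.584047, -0.276)  len=0.5869
  (v15,v18,v19) [-+-] → (-1.21269, -0.002828, -0.276)–(-1.21269, -0.584047, -0.276)  len=0.5812
  (v15,v19,v12) [--+] → (-2.06684, 0.414134, -0.276)–(-2.06684, 0.995353, -0.276)  len=0.5812
  (v12,v19,v16) [+-+] → (-2.06684, 0.414134, -0.276)–(-2.06684, -0.995353, -0.276)  len=1.4095
  (v18,v22,v19) [++-] → (-0.753926, -0.949912, -0.276)–(-1.21269, -0.584047, -0.276)  len=0.5868
  (v19,v22,v23) [-+-] → (-0.753926, -0.949912, -0.276)–(-0.299519, -1.31228, -0.276)  len=0.5812
  (v19,v23,v16) [--+] → (-1.61244, -1.35772, -0.276)–(-2.06684, -0.995353, -0.276)  len=0.5812
  (v16,v23,v20) [+-+] → (-1.61244, -1.35772, -0.276)–(-0.510481, -2.23652, -0.276)  len=1.4095
  (v22,v26,v23) [++-] → (0.272567, -1.18171, -0.276)–(-0.299519, -1.31228, -0.276)  len=0.5868
  (v23,v26,v27) [-+-] → (0.272567, -1.18171, -0.276)–(0.839214, -1.05236, -0.276)  len=0.5812
  (v23,v27,v20) [--+] → (0.0561656, -2.10717, -0.276)–(-0.510481, -2.23652, -0.276)  len=0.5812
  (v20,v27,v24) [+-+] → (0.0561656, -2.10717, -0.276)–(1.43032, -1.7935, -0.276)  len=1.4095
  (v26,v2,v27) [++-] → (1.09385, -0.523627, -0.276)–(0.839214, -1.05236, -0.276)  len=0.5869
  (v27,v2,v3) [-+-] → (1.09385, -0.523627, -0.276)–(1.346, 0, -0.276)  len=0.5812
  (v27,v3,v24) [--+] → (1.68248, -1.26988, -0.276)–(1.43032, -1.7935, -0.276)  len=0.5812
  (v24,v3,v0) [+-+] → (1.68248, -1.26988, -0.276)–(2.294, 0, -0.276)  len=1.4095

Chained into 2 loop(s):
  loop 1: 14 segments, perimeter = 8.1762
  loop 2: 14 segments, perimeter = 13.9347
Total perimeter = 22.111

loops=2 perimeter=22.111


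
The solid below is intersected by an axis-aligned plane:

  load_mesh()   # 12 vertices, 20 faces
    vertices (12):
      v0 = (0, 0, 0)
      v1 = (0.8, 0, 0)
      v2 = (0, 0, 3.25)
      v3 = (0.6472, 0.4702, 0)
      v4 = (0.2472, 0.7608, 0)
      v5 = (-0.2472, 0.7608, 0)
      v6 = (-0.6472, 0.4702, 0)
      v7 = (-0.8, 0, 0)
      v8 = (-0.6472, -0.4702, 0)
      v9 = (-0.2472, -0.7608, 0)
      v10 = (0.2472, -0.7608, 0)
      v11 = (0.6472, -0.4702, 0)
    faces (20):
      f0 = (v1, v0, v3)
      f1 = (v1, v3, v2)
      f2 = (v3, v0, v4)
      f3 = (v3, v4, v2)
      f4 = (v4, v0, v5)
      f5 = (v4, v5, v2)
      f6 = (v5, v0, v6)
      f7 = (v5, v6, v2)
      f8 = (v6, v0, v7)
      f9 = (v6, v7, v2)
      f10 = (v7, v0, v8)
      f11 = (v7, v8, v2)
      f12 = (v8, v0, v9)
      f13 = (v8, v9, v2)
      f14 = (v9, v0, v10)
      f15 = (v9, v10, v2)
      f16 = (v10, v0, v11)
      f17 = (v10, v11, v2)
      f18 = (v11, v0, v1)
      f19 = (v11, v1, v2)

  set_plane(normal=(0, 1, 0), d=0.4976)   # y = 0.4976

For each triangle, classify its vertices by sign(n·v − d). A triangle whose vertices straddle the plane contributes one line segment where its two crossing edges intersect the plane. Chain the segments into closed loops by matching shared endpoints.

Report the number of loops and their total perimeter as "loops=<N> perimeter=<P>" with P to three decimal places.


Straddling triangles (6 of 20):
  (v3,v0,v4) [--+] → (0.161681, 0.4976, 0)–(0.609485, 0.4976, 0)  len=0.4478
  (v3,v4,v2) [-+-] → (0.609485, 0.4976, 0)–(0.161681, 0.4976, 1.12434)  len=1.2102
  (v4,v0,v5) [+-+] → (0.161681, 0.4976, 0)–(-0.161681, 0.4976, 0)  len=0.3234
  (v4,v5,v2) [++-] → (-0.161681, 0.4976, 1.12434)–(0.161681, 0.4976, 1.12434)  len=0.3234
  (v5,v0,v6) [+--] → (-0.161681, 0.4976, 0)–(-0.609485, 0.4976, 0)  len=0.4478
  (v5,v6,v2) [+--] → (-0.609485, 0.4976, 0)–(-0.161681, 0.4976, 1.12434)  len=1.2102

Chained into 1 loop(s):
  loop 1: 6 segments, perimeter = 3.9628
Total perimeter = 3.963

loops=1 perimeter=3.963


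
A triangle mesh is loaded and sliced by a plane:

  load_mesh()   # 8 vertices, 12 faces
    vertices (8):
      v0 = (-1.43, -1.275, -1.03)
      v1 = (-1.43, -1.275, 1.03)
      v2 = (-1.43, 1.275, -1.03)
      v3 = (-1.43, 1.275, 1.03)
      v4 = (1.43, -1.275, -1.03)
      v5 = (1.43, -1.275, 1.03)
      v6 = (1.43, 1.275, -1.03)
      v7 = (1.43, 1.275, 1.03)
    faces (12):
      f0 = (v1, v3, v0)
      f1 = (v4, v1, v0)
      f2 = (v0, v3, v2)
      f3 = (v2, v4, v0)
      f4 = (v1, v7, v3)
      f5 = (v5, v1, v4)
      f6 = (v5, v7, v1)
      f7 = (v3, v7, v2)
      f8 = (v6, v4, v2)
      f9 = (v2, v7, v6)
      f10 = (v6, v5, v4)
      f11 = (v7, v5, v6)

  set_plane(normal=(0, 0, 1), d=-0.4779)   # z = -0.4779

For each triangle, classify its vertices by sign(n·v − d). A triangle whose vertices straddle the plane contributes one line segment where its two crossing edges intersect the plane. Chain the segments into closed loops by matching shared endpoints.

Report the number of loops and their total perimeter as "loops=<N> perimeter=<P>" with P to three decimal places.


Straddling triangles (8 of 12):
  (v1,v3,v0) [++-] → (-1.43, -0.591575, -0.4779)–(-1.43, -1.275, -0.4779)  len=0.6834
  (v4,v1,v0) [-+-] → (0.663492, -1.275, -0.4779)–(-1.43, -1.275, -0.4779)  len=2.0935
  (v0,v3,v2) [-+-] → (-1.43, -0.591575, -0.4779)–(-1.43, 1.275, -0.4779)  len=1.8666
  (v5,v1,v4) [++-] → (0.663492, -1.275, -0.4779)–(1.43, -1.275, -0.4779)  len=0.7665
  (v3,v7,v2) [++-] → (-0.663492, 1.275, -0.4779)–(-1.43, 1.275, -0.4779)  len=0.7665
  (v2,v7,v6) [-+-] → (-0.663492, 1.275, -0.4779)–(1.43, 1.275, -0.4779)  len=2.0935
  (v6,v5,v4) [-+-] → (1.43, 0.591575, -0.4779)–(1.43, -1.275, -0.4779)  len=1.8666
  (v7,v5,v6) [++-] → (1.43, 0.591575, -0.4779)–(1.43, 1.275, -0.4779)  len=0.6834

Chained into 1 loop(s):
  loop 1: 8 segments, perimeter = 10.8200
Total perimeter = 10.820

loops=1 perimeter=10.820


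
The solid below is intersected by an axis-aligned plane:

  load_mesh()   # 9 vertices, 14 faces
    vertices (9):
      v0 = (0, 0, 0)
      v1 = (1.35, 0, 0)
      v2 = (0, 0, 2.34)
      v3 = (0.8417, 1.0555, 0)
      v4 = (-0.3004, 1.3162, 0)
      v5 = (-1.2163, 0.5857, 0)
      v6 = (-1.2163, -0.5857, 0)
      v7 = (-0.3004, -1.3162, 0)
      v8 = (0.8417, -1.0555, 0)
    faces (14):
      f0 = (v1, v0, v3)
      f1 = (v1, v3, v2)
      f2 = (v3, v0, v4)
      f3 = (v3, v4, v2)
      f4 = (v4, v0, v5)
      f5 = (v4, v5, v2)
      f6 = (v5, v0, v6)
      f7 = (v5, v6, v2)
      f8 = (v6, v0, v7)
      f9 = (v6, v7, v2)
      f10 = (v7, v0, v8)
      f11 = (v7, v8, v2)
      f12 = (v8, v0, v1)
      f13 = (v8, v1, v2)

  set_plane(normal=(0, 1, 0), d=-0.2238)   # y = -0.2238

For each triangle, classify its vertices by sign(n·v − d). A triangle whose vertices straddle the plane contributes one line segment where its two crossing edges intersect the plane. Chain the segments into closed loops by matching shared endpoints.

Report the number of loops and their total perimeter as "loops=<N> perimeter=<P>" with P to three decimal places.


loops=1 perimeter=7.113

Straddling triangles (8 of 14):
  (v5,v0,v6) [++-] → (-0.464757, -0.2238, 0)–(-1.2163, -0.2238, 0)  len=0.7515
  (v5,v6,v2) [+-+] → (-1.2163, -0.2238, 0)–(-0.464757, -0.2238, 1.44587)  len=1.6295
  (v6,v0,v7) [-+-] → (-0.464757, -0.2238, 0)–(-0.0510785, -0.2238, 0)  len=0.4137
  (v6,v7,v2) [--+] → (-0.0510785, -0.2238, 1.94212)–(-0.464757, -0.2238, 1.44587)  len=0.6461
  (v7,v0,v8) [-+-] → (-0.0510785, -0.2238, 0)–(0.178468, -0.2238, 0)  len=0.2295
  (v7,v8,v2) [--+] → (0.178468, -0.2238, 1.84384)–(-0.0510785, -0.2238, 1.94212)  len=0.2497
  (v8,v0,v1) [-++] → (0.178468, -0.2238, 0)–(1.24222, -0.2238, 0)  len=1.0638
  (v8,v1,v2) [-++] → (1.24222, -0.2238, 0)–(0.178468, -0.2238, 1.84384)  len=2.1287

Chained into 1 loop(s):
  loop 1: 8 segments, perimeter = 7.1125
Total perimeter = 7.113


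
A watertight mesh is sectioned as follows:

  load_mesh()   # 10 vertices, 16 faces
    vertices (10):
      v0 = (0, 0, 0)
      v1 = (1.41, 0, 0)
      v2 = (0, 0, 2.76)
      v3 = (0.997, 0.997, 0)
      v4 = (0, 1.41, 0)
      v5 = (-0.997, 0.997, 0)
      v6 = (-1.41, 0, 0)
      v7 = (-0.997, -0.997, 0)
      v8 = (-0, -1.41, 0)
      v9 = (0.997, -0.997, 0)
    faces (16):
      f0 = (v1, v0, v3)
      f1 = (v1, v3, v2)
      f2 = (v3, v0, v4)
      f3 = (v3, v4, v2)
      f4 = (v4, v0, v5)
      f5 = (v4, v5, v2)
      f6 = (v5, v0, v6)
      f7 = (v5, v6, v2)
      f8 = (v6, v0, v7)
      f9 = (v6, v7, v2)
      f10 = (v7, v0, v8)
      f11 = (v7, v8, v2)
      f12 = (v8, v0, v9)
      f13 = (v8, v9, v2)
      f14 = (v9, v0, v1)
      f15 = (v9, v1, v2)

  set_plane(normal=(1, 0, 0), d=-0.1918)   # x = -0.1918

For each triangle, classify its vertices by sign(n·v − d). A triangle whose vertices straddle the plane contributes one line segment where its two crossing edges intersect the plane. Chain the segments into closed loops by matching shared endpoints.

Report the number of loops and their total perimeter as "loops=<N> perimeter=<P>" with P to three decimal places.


loops=1 perimeter=8.161

Straddling triangles (8 of 16):
  (v4,v0,v5) [++-] → (-0.1918, 0.1918, 0)–(-0.1918, 1.33055, 0)  len=1.1387
  (v4,v5,v2) [+-+] → (-0.1918, 1.33055, 0)–(-0.1918, 0.1918, 2.22904)  len=2.5031
  (v5,v0,v6) [-+-] → (-0.1918, 0.1918, 0)–(-0.1918, 0, 0)  len=0.1918
  (v5,v6,v2) [--+] → (-0.1918, 0, 2.38456)–(-0.1918, 0.1918, 2.22904)  len=0.2469
  (v6,v0,v7) [-+-] → (-0.1918, 0, 0)–(-0.1918, -0.1918, 0)  len=0.1918
  (v6,v7,v2) [--+] → (-0.1918, -0.1918, 2.22904)–(-0.1918, 0, 2.38456)  len=0.2469
  (v7,v0,v8) [-++] → (-0.1918, -0.1918, 0)–(-0.1918, -1.33055, 0)  len=1.1387
  (v7,v8,v2) [-++] → (-0.1918, -1.33055, 0)–(-0.1918, -0.1918, 2.22904)  len=2.5031

Chained into 1 loop(s):
  loop 1: 8 segments, perimeter = 8.1611
Total perimeter = 8.161


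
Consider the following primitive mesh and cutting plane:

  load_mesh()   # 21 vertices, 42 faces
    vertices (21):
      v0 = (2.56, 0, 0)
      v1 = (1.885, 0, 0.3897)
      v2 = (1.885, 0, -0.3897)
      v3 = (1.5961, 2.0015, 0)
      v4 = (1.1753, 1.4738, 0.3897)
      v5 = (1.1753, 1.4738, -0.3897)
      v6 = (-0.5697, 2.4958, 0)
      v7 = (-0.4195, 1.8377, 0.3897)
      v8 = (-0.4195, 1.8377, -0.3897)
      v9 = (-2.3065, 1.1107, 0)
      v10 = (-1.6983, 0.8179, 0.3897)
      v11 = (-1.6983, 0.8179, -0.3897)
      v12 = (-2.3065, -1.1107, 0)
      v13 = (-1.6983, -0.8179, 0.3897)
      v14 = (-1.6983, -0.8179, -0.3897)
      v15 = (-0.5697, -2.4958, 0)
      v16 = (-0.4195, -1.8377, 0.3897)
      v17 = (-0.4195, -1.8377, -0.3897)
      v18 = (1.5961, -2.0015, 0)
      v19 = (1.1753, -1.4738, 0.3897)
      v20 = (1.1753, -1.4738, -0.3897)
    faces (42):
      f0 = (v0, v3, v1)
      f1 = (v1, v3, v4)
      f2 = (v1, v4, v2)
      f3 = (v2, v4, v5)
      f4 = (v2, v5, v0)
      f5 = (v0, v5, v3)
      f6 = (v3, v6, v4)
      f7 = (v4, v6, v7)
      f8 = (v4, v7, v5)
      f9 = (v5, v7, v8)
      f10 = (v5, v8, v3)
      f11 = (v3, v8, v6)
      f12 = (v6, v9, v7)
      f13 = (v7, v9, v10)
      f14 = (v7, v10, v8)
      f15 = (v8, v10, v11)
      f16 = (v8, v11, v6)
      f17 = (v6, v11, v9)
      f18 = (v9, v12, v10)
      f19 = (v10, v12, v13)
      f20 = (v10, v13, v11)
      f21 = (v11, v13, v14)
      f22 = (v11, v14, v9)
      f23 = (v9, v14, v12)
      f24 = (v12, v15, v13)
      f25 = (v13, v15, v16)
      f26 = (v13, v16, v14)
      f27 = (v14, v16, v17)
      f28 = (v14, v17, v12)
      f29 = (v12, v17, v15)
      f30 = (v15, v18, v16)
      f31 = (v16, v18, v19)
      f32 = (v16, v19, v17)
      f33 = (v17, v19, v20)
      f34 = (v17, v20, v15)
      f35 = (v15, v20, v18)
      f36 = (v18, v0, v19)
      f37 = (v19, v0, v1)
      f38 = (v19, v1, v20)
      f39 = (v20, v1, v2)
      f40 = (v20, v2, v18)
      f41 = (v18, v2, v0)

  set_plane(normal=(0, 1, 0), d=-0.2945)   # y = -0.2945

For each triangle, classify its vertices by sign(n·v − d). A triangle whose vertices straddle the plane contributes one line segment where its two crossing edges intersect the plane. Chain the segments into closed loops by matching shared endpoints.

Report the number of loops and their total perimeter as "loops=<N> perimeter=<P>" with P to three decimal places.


Straddling triangles (12 of 42):
  (v9,v12,v10) [+-+] → (-2.3065, -0.2945, 0)–(-2.0491, -0.2945, 0.164924)  len=0.3057
  (v10,v12,v13) [+--] → (-2.0491, -0.2945, 0.164924)–(-1.6983, -0.2945, 0.3897)  len=0.4166
  (v10,v13,v11) [+-+] → (-1.6983, -0.2945, 0.3897)–(-1.6983, -0.2945, 0.140319)  len=0.2494
  (v11,v13,v14) [+--] → (-1.6983, -0.2945, 0.140319)–(-1.6983, -0.2945, -0.3897)  len=0.5300
  (v11,v14,v9) [+-+] → (-1.6983, -0.2945, -0.3897)–(-1.86336, -0.2945, -0.28394)  len=0.1960
  (v9,v14,v12) [+--] → (-1.86336, -0.2945, -0.28394)–(-2.3065, -0.2945, 0)  len=0.5263
  (v18,v0,v19) [-+-] → (2.41817, -0.2945, 0)–(2.2833, -0.2945, 0.0778713)  len=0.1557
  (v19,v0,v1) [-++] → (2.2833, -0.2945, 0.0778713)–(1.74319, -0.2945, 0.3897)  len=0.6237
  (v19,v1,v20) [-+-] → (1.74319, -0.2945, 0.3897)–(1.74319, -0.2945, 0.233957)  len=0.1557
  (v20,v1,v2) [-++] → (1.74319, -0.2945, 0.233957)–(1.74319, -0.2945, -0.3897)  len=0.6237
  (v20,v2,v18) [-+-] → (1.74319, -0.2945, -0.3897)–(1.84249, -0.2945, -0.33236)  len=0.1147
  (v18,v2,v0) [-++] → (1.84249, -0.2945, -0.33236)–(2.41817, -0.2945, 0)  len=0.6647

Chained into 2 loop(s):
  loop 1: 6 segments, perimeter = 2.2241
  loop 2: 6 segments, perimeter = 2.3382
Total perimeter = 4.562

loops=2 perimeter=4.562


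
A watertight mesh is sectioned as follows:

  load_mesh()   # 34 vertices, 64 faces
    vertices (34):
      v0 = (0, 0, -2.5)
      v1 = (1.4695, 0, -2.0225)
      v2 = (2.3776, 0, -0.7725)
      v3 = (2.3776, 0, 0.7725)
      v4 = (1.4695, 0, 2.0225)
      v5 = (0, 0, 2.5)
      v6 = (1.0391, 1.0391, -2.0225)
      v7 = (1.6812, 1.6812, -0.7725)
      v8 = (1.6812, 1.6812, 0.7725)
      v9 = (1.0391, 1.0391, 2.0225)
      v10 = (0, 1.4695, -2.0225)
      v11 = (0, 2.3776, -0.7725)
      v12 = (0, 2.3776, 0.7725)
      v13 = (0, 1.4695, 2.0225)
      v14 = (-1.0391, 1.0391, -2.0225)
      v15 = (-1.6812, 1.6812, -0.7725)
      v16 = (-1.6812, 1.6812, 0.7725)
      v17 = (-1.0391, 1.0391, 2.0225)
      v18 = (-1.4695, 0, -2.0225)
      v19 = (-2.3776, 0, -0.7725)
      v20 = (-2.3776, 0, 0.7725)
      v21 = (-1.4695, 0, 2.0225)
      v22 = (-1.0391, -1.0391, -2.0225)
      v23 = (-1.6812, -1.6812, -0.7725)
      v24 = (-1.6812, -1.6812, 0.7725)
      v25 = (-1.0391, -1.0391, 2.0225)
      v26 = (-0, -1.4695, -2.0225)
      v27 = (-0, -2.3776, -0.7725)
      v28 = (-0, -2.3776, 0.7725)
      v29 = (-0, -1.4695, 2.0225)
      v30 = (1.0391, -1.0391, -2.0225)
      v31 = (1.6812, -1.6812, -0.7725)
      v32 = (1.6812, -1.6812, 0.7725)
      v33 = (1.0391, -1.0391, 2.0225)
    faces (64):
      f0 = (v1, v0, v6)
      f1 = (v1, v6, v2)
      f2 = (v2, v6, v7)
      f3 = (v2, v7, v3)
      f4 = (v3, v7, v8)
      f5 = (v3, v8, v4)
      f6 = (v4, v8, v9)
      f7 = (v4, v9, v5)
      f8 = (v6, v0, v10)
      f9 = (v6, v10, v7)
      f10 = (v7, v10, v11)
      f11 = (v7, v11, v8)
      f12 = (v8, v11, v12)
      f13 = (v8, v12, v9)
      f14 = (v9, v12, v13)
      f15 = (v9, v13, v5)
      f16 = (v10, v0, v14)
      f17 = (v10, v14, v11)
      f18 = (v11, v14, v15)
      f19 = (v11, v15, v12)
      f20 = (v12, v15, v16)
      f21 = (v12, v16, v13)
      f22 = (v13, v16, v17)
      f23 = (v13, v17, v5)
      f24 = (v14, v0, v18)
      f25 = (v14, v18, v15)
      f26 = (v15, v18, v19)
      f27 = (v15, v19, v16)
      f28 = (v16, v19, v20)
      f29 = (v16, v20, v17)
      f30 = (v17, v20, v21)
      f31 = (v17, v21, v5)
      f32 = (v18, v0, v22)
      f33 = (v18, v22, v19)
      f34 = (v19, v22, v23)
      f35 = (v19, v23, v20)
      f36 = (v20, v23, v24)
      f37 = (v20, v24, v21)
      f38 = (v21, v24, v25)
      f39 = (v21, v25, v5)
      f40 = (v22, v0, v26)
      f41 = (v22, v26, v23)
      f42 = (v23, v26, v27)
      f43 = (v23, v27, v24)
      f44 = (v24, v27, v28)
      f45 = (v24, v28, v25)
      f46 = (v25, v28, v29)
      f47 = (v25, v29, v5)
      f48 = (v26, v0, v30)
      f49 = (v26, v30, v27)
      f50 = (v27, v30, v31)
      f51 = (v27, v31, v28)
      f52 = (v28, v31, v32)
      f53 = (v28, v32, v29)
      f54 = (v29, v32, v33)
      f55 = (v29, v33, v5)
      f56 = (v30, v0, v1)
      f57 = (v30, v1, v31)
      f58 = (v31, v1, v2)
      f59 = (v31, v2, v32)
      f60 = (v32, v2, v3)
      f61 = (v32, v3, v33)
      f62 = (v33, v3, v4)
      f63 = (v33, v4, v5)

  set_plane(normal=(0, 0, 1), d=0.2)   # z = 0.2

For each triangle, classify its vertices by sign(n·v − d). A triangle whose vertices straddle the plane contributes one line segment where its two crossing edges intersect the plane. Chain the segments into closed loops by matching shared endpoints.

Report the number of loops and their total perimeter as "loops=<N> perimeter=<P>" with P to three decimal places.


Straddling triangles (16 of 64):
  (v2,v7,v3) [--+] → (2.11955, 0.622969, 0.2)–(2.3776, 0, 0.2)  len=0.6743
  (v3,v7,v8) [+-+] → (2.11955, 0.622969, 0.2)–(1.6812, 1.6812, 0.2)  len=1.1454
  (v7,v11,v8) [--+] → (1.05823, 1.93925, 0.2)–(1.6812, 1.6812, 0.2)  len=0.6743
  (v8,v11,v12) [+-+] → (1.05823, 1.93925, 0.2)–(0, 2.3776, 0.2)  len=1.1454
  (v11,v15,v12) [--+] → (-0.622969, 2.11955, 0.2)–(0, 2.3776, 0.2)  len=0.6743
  (v12,v15,v16) [+-+] → (-0.622969, 2.11955, 0.2)–(-1.6812, 1.6812, 0.2)  len=1.1454
  (v15,v19,v16) [--+] → (-1.93925, 1.05823, 0.2)–(-1.6812, 1.6812, 0.2)  len=0.6743
  (v16,v19,v20) [+-+] → (-1.93925, 1.05823, 0.2)–(-2.3776, 0, 0.2)  len=1.1454
  (v19,v23,v20) [--+] → (-2.11955, -0.622969, 0.2)–(-2.3776, 0, 0.2)  len=0.6743
  (v20,v23,v24) [+-+] → (-2.11955, -0.622969, 0.2)–(-1.6812, -1.6812, 0.2)  len=1.1454
  (v23,v27,v24) [--+] → (-1.05823, -1.93925, 0.2)–(-1.6812, -1.6812, 0.2)  len=0.6743
  (v24,v27,v28) [+-+] → (-1.05823, -1.93925, 0.2)–(0, -2.3776, 0.2)  len=1.1454
  (v27,v31,v28) [--+] → (0.622969, -2.11955, 0.2)–(0, -2.3776, 0.2)  len=0.6743
  (v28,v31,v32) [+-+] → (0.622969, -2.11955, 0.2)–(1.6812, -1.6812, 0.2)  len=1.1454
  (v31,v2,v32) [--+] → (1.93925, -1.05823, 0.2)–(1.6812, -1.6812, 0.2)  len=0.6743
  (v32,v2,v3) [+-+] → (1.93925, -1.05823, 0.2)–(2.3776, 0, 0.2)  len=1.1454

Chained into 1 loop(s):
  loop 1: 16 segments, perimeter = 14.5578
Total perimeter = 14.558

loops=1 perimeter=14.558


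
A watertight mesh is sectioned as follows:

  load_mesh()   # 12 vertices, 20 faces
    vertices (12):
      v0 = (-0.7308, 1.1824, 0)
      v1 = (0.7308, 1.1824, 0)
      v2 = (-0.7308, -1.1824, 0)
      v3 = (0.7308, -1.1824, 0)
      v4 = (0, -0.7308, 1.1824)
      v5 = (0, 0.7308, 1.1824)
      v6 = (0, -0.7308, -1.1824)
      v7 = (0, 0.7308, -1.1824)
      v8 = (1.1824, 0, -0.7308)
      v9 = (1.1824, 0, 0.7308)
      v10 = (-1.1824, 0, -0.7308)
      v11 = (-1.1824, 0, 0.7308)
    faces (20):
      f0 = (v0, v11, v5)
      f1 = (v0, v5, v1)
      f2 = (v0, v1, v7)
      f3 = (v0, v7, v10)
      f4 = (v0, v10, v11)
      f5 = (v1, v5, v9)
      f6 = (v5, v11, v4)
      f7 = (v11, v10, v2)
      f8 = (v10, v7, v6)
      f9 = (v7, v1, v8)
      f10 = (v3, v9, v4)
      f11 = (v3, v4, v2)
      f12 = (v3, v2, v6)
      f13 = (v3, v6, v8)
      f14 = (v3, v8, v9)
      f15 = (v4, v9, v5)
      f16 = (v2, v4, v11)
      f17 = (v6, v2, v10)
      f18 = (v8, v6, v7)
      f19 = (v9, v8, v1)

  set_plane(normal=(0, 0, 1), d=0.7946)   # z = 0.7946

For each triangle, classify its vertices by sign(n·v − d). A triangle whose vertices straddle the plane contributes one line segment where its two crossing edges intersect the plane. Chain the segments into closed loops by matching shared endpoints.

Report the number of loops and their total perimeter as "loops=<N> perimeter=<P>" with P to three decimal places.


loops=1 perimeter=5.760

Straddling triangles (8 of 20):
  (v0,v11,v5) [--+] → (-1.01536, 0.103244, 0.7946)–(-0.239686, 0.878914, 0.7946)  len=1.0970
  (v0,v5,v1) [-+-] → (-0.239686, 0.878914, 0.7946)–(0.239686, 0.878914, 0.7946)  len=0.4794
  (v1,v5,v9) [-+-] → (0.239686, 0.878914, 0.7946)–(1.01536, 0.103244, 0.7946)  len=1.0970
  (v5,v11,v4) [+-+] → (-1.01536, 0.103244, 0.7946)–(-1.01536, -0.103244, 0.7946)  len=0.2065
  (v3,v9,v4) [--+] → (1.01536, -0.103244, 0.7946)–(0.239686, -0.878914, 0.7946)  len=1.0970
  (v3,v4,v2) [-+-] → (0.239686, -0.878914, 0.7946)–(-0.239686, -0.878914, 0.7946)  len=0.4794
  (v4,v9,v5) [+-+] → (1.01536, -0.103244, 0.7946)–(1.01536, 0.103244, 0.7946)  len=0.2065
  (v2,v4,v11) [-+-] → (-0.239686, -0.878914, 0.7946)–(-1.01536, -0.103244, 0.7946)  len=1.0970

Chained into 1 loop(s):
  loop 1: 8 segments, perimeter = 5.7596
Total perimeter = 5.760


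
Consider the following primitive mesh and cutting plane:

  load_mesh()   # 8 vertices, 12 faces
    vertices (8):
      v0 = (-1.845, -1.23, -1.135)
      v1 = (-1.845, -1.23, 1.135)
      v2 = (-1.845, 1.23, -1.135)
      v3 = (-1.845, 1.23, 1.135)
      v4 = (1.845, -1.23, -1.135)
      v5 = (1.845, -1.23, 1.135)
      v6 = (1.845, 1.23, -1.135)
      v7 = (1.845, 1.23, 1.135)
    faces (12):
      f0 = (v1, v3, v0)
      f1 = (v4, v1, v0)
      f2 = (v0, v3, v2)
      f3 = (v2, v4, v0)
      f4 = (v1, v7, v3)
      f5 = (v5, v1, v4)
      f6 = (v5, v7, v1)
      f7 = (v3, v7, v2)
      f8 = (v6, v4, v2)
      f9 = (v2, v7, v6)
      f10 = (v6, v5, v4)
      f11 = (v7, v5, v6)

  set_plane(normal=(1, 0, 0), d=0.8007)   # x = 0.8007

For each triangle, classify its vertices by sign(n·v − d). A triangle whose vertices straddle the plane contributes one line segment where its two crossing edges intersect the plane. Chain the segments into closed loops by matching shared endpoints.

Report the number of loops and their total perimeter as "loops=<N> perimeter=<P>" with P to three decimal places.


loops=1 perimeter=9.460

Straddling triangles (8 of 12):
  (v4,v1,v0) [+--] → (0.8007, -1.23, -0.492572)–(0.8007, -1.23, -1.135)  len=0.6424
  (v2,v4,v0) [-+-] → (0.8007, -0.5338, -1.135)–(0.8007, -1.23, -1.135)  len=0.6962
  (v1,v7,v3) [-+-] → (0.8007, 0.5338, 1.135)–(0.8007, 1.23, 1.135)  len=0.6962
  (v5,v1,v4) [+-+] → (0.8007, -1.23, 1.135)–(0.8007, -1.23, -0.492572)  len=1.6276
  (v5,v7,v1) [++-] → (0.8007, 0.5338, 1.135)–(0.8007, -1.23, 1.135)  len=1.7638
  (v3,v7,v2) [-+-] → (0.8007, 1.23, 1.135)–(0.8007, 1.23, 0.492572)  len=0.6424
  (v6,v4,v2) [++-] → (0.8007, -0.5338, -1.135)–(0.8007, 1.23, -1.135)  len=1.7638
  (v2,v7,v6) [-++] → (0.8007, 1.23, 0.492572)–(0.8007, 1.23, -1.135)  len=1.6276

Chained into 1 loop(s):
  loop 1: 8 segments, perimeter = 9.4600
Total perimeter = 9.460


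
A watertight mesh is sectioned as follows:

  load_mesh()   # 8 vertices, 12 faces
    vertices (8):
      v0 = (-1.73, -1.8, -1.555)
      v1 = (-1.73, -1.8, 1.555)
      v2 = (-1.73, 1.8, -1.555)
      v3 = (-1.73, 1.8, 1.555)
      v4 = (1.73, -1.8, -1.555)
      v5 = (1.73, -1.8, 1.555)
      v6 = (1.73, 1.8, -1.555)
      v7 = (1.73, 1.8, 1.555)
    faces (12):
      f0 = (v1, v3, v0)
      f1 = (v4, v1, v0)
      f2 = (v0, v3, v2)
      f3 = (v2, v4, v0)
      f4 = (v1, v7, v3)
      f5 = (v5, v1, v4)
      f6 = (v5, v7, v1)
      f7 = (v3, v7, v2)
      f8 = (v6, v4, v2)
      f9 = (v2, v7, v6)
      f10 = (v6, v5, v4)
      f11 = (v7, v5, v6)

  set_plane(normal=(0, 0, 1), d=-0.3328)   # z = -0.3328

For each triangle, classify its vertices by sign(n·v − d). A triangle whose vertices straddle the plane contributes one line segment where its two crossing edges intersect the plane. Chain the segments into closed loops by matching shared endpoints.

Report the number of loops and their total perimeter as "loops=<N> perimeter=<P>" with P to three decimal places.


loops=1 perimeter=14.120

Straddling triangles (8 of 12):
  (v1,v3,v0) [++-] → (-1.73, -0.385235, -0.3328)–(-1.73, -1.8, -0.3328)  len=1.4148
  (v4,v1,v0) [-+-] → (0.370253, -1.8, -0.3328)–(-1.73, -1.8, -0.3328)  len=2.1003
  (v0,v3,v2) [-+-] → (-1.73, -0.385235, -0.3328)–(-1.73, 1.8, -0.3328)  len=2.1852
  (v5,v1,v4) [++-] → (0.370253, -1.8, -0.3328)–(1.73, -1.8, -0.3328)  len=1.3597
  (v3,v7,v2) [++-] → (-0.370253, 1.8, -0.3328)–(-1.73, 1.8, -0.3328)  len=1.3597
  (v2,v7,v6) [-+-] → (-0.370253, 1.8, -0.3328)–(1.73, 1.8, -0.3328)  len=2.1003
  (v6,v5,v4) [-+-] → (1.73, 0.385235, -0.3328)–(1.73, -1.8, -0.3328)  len=2.1852
  (v7,v5,v6) [++-] → (1.73, 0.385235, -0.3328)–(1.73, 1.8, -0.3328)  len=1.4148

Chained into 1 loop(s):
  loop 1: 8 segments, perimeter = 14.1200
Total perimeter = 14.120


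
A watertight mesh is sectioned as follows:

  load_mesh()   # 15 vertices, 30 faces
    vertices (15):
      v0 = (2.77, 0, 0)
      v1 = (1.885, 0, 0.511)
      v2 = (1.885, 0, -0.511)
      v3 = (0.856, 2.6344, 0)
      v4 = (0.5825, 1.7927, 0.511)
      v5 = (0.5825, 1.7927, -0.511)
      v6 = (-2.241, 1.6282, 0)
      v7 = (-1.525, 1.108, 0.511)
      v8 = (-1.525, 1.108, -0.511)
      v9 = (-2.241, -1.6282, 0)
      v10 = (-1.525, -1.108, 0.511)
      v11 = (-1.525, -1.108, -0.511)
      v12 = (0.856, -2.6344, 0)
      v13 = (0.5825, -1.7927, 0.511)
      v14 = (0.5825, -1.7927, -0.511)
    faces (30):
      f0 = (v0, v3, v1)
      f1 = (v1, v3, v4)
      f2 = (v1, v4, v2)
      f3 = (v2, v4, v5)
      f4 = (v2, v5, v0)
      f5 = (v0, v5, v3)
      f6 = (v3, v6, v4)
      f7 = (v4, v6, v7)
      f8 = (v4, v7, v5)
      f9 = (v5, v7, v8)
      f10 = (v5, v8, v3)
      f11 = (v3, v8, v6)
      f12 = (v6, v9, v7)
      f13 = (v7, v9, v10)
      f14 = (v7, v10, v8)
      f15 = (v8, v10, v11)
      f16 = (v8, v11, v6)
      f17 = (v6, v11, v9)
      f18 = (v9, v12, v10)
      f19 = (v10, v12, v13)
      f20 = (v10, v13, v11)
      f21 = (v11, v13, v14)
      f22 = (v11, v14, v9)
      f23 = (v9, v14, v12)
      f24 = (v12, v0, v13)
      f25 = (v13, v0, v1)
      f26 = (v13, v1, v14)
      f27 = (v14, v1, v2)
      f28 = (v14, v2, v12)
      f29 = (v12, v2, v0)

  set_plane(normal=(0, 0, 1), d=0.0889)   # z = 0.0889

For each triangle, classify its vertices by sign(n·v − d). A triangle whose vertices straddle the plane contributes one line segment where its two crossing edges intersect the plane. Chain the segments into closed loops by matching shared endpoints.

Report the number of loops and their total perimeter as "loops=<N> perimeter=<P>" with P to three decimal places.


Straddling triangles (20 of 30):
  (v0,v3,v1) [--+] → (1.03502, 2.17609, 0.0889)–(2.61603, 0, 0.0889)  len=2.6898
  (v1,v3,v4) [+-+] → (1.03502, 2.17609, 0.0889)–(0.808418, 2.48797, 0.0889)  len=0.3855
  (v1,v4,v2) [++-] → (1.12045, 1.05229, 0.0889)–(1.885, 0, 0.0889)  len=1.3007
  (v2,v4,v5) [-+-] → (1.12045, 1.05229, 0.0889)–(0.5825, 1.7927, 0.0889)  len=0.9152
  (v3,v6,v4) [--+] → (-1.74979, 1.65682, 0.0889)–(0.808418, 2.48797, 0.0889)  len=2.6898
  (v4,v6,v7) [+-+] → (-1.74979, 1.65682, 0.0889)–(-2.11644, 1.5377, 0.0889)  len=0.3855
  (v4,v7,v5) [++-] → (-0.654574, 1.39079, 0.0889)–(0.5825, 1.7927, 0.0889)  len=1.3007
  (v5,v7,v8) [-+-] → (-0.654574, 1.39079, 0.0889)–(-1.525, 1.108, 0.0889)  len=0.9152
  (v6,v9,v7) [--+] → (-2.11644, -1.15218, 0.0889)–(-2.11644, 1.5377, 0.0889)  len=2.6899
  (v7,v9,v10) [+-+] → (-2.11644, -1.15218, 0.0889)–(-2.11644, -1.5377, 0.0889)  len=0.3855
  (v7,v10,v8) [++-] → (-1.525, -0.192762, 0.0889)–(-1.525, 1.108, 0.0889)  len=1.3008
  (v8,v10,v11) [-+-] → (-1.525, -0.192762, 0.0889)–(-1.525, -1.108, 0.0889)  len=0.9152
  (v9,v12,v10) [--+] → (0.441771, -2.36885, 0.0889)–(-2.11644, -1.5377, 0.0889)  len=2.6898
  (v10,v12,v13) [+-+] → (0.441771, -2.36885, 0.0889)–(0.808418, -2.48797, 0.0889)  len=0.3855
  (v10,v13,v11) [++-] → (-0.287926, -1.50991, 0.0889)–(-1.525, -1.108, 0.0889)  len=1.3007
  (v11,v13,v14) [-+-] → (-0.287926, -1.50991, 0.0889)–(0.5825, -1.7927, 0.0889)  len=0.9152
  (v12,v0,v13) [--+] → (2.38943, -0.311881, 0.0889)–(0.808418, -2.48797, 0.0889)  len=2.6898
  (v13,v0,v1) [+-+] → (2.38943, -0.311881, 0.0889)–(2.61603, 0, 0.0889)  len=0.3855
  (v13,v1,v14) [++-] → (1.34705, -0.74041, 0.0889)–(0.5825, -1.7927, 0.0889)  len=1.3007
  (v14,v1,v2) [-+-] → (1.34705, -0.74041, 0.0889)–(1.885, 0, 0.0889)  len=0.9152

Chained into 2 loop(s):
  loop 1: 10 segments, perimeter = 15.3767
  loop 2: 10 segments, perimeter = 11.0797
Total perimeter = 26.456

loops=2 perimeter=26.456


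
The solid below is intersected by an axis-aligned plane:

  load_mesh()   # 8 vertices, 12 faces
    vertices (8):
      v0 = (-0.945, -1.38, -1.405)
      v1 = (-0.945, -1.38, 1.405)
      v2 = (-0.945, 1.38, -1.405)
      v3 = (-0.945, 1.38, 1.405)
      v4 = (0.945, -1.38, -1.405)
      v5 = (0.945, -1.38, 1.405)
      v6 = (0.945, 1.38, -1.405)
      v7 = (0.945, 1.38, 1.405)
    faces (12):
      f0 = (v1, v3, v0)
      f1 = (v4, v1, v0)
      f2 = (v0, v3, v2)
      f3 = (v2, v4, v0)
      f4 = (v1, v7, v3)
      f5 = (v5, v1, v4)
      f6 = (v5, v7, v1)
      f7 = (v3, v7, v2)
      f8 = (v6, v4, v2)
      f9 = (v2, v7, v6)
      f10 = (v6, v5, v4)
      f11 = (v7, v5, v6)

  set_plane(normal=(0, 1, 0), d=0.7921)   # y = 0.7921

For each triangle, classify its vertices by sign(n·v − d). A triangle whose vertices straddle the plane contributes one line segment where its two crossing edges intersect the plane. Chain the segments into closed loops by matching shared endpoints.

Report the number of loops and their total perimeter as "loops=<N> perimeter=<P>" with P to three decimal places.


loops=1 perimeter=9.400

Straddling triangles (8 of 12):
  (v1,v3,v0) [-+-] → (-0.945, 0.7921, 1.405)–(-0.945, 0.7921, 0.80645)  len=0.5986
  (v0,v3,v2) [-++] → (-0.945, 0.7921, 0.80645)–(-0.945, 0.7921, -1.405)  len=2.2114
  (v2,v4,v0) [+--] → (-0.542416, 0.7921, -1.405)–(-0.945, 0.7921, -1.405)  len=0.4026
  (v1,v7,v3) [-++] → (0.542416, 0.7921, 1.405)–(-0.945, 0.7921, 1.405)  len=1.4874
  (v5,v7,v1) [-+-] → (0.945, 0.7921, 1.405)–(0.542416, 0.7921, 1.405)  len=0.4026
  (v6,v4,v2) [+-+] → (0.945, 0.7921, -1.405)–(-0.542416, 0.7921, -1.405)  len=1.4874
  (v6,v5,v4) [+--] → (0.945, 0.7921, -0.80645)–(0.945, 0.7921, -1.405)  len=0.5986
  (v7,v5,v6) [+-+] → (0.945, 0.7921, 1.405)–(0.945, 0.7921, -0.80645)  len=2.2114

Chained into 1 loop(s):
  loop 1: 8 segments, perimeter = 9.4000
Total perimeter = 9.400
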